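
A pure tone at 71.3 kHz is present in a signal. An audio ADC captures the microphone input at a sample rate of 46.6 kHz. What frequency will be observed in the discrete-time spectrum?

71.3 kHz mod fs = 24.7 kHz.
24.7 kHz > fs/2 = 23.3 kHz, folds to fs − 24.7 kHz = 21.9 kHz.

21.9 kHz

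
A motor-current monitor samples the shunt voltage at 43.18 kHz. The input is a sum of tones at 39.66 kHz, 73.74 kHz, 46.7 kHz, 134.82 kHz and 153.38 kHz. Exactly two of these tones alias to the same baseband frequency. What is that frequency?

fs/2 = 21.59 kHz.
39.66 kHz > fs/2 = 21.59 kHz, folds to fs − 39.66 kHz = 3.52 kHz.
73.74 kHz mod fs = 30.56 kHz.
30.56 kHz > fs/2 = 21.59 kHz, folds to fs − 30.56 kHz = 12.62 kHz.
46.7 kHz mod fs = 3.52 kHz.
3.52 kHz ≤ fs/2 = 21.59 kHz, appears at 3.52 kHz.
134.82 kHz mod fs = 5.28 kHz.
5.28 kHz ≤ fs/2 = 21.59 kHz, appears at 5.28 kHz.
153.38 kHz mod fs = 23.84 kHz.
23.84 kHz > fs/2 = 21.59 kHz, folds to fs − 23.84 kHz = 19.34 kHz.
39.66 kHz and 46.7 kHz both map to 3.52 kHz.

3.52 kHz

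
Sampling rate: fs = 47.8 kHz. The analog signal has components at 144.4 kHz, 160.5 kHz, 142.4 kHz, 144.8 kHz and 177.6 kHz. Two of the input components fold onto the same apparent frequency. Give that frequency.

fs/2 = 23.9 kHz.
144.4 kHz mod fs = 1 kHz.
1 kHz ≤ fs/2 = 23.9 kHz, appears at 1 kHz.
160.5 kHz mod fs = 17.1 kHz.
17.1 kHz ≤ fs/2 = 23.9 kHz, appears at 17.1 kHz.
142.4 kHz mod fs = 46.8 kHz.
46.8 kHz > fs/2 = 23.9 kHz, folds to fs − 46.8 kHz = 1 kHz.
144.8 kHz mod fs = 1.4 kHz.
1.4 kHz ≤ fs/2 = 23.9 kHz, appears at 1.4 kHz.
177.6 kHz mod fs = 34.2 kHz.
34.2 kHz > fs/2 = 23.9 kHz, folds to fs − 34.2 kHz = 13.6 kHz.
142.4 kHz and 144.4 kHz both map to 1 kHz.

1 kHz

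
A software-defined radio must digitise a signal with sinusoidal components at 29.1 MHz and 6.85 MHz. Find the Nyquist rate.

58.2 MHz

Highest-frequency component: 29.1 MHz.
Nyquist rate = 2 × 29.1 MHz = 58.2 MHz.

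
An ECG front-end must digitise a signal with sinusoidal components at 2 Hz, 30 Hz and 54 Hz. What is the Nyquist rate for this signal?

108 Hz

Highest-frequency component: 54 Hz.
Nyquist rate = 2 × 54 Hz = 108 Hz.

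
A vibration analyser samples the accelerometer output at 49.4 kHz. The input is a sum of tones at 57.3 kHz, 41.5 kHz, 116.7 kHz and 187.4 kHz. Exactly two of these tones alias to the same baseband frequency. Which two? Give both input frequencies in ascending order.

fs/2 = 24.7 kHz.
57.3 kHz mod fs = 7.9 kHz.
7.9 kHz ≤ fs/2 = 24.7 kHz, appears at 7.9 kHz.
41.5 kHz > fs/2 = 24.7 kHz, folds to fs − 41.5 kHz = 7.9 kHz.
116.7 kHz mod fs = 17.9 kHz.
17.9 kHz ≤ fs/2 = 24.7 kHz, appears at 17.9 kHz.
187.4 kHz mod fs = 39.2 kHz.
39.2 kHz > fs/2 = 24.7 kHz, folds to fs − 39.2 kHz = 10.2 kHz.
41.5 kHz and 57.3 kHz both map to 7.9 kHz.

41.5 kHz, 57.3 kHz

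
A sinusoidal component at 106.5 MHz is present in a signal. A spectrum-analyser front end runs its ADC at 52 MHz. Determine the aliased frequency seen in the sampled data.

106.5 MHz mod fs = 2.5 MHz.
2.5 MHz ≤ fs/2 = 26 MHz, appears at 2.5 MHz.

2.5 MHz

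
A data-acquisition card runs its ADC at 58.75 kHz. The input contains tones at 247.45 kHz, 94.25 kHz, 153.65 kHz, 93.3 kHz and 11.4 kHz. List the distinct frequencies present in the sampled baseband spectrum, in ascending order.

11.4 kHz, 12.45 kHz, 22.6 kHz, 23.25 kHz, 24.2 kHz

fs/2 = 29.375 kHz.
247.45 kHz mod fs = 12.45 kHz.
12.45 kHz ≤ fs/2 = 29.375 kHz, appears at 12.45 kHz.
94.25 kHz mod fs = 35.5 kHz.
35.5 kHz > fs/2 = 29.375 kHz, folds to fs − 35.5 kHz = 23.25 kHz.
153.65 kHz mod fs = 36.15 kHz.
36.15 kHz > fs/2 = 29.375 kHz, folds to fs − 36.15 kHz = 22.6 kHz.
93.3 kHz mod fs = 34.55 kHz.
34.55 kHz > fs/2 = 29.375 kHz, folds to fs − 34.55 kHz = 24.2 kHz.
11.4 kHz ≤ fs/2 = 29.375 kHz, passes unchanged.
Distinct values: {11.4 kHz, 12.45 kHz, 22.6 kHz, 23.25 kHz, 24.2 kHz}.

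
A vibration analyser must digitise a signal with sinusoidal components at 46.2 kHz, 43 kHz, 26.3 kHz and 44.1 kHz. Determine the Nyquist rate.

92.4 kHz

Highest-frequency component: 46.2 kHz.
Nyquist rate = 2 × 46.2 kHz = 92.4 kHz.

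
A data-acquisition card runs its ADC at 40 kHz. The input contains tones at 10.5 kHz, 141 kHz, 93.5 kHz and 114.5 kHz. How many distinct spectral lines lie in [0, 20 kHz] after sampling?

fs/2 = 20 kHz.
10.5 kHz ≤ fs/2 = 20 kHz, passes unchanged.
141 kHz mod fs = 21 kHz.
21 kHz > fs/2 = 20 kHz, folds to fs − 21 kHz = 19 kHz.
93.5 kHz mod fs = 13.5 kHz.
13.5 kHz ≤ fs/2 = 20 kHz, appears at 13.5 kHz.
114.5 kHz mod fs = 34.5 kHz.
34.5 kHz > fs/2 = 20 kHz, folds to fs − 34.5 kHz = 5.5 kHz.
Distinct values: {5.5 kHz, 10.5 kHz, 13.5 kHz, 19 kHz} → 4.

4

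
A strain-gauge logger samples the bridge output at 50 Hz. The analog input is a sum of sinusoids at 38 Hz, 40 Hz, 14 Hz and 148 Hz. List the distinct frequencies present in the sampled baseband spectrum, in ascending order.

2 Hz, 10 Hz, 12 Hz, 14 Hz

fs/2 = 25 Hz.
38 Hz > fs/2 = 25 Hz, folds to fs − 38 Hz = 12 Hz.
40 Hz > fs/2 = 25 Hz, folds to fs − 40 Hz = 10 Hz.
14 Hz ≤ fs/2 = 25 Hz, passes unchanged.
148 Hz mod fs = 48 Hz.
48 Hz > fs/2 = 25 Hz, folds to fs − 48 Hz = 2 Hz.
Distinct values: {2 Hz, 10 Hz, 12 Hz, 14 Hz}.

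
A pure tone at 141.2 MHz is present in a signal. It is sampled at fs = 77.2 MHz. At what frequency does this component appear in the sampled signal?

13.2 MHz

141.2 MHz mod fs = 64 MHz.
64 MHz > fs/2 = 38.6 MHz, folds to fs − 64 MHz = 13.2 MHz.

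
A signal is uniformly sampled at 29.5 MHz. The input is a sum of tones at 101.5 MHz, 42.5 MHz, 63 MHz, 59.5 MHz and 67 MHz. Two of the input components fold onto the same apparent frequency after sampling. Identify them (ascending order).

fs/2 = 14.75 MHz.
101.5 MHz mod fs = 13 MHz.
13 MHz ≤ fs/2 = 14.75 MHz, appears at 13 MHz.
42.5 MHz mod fs = 13 MHz.
13 MHz ≤ fs/2 = 14.75 MHz, appears at 13 MHz.
63 MHz mod fs = 4 MHz.
4 MHz ≤ fs/2 = 14.75 MHz, appears at 4 MHz.
59.5 MHz mod fs = 0.5 MHz.
0.5 MHz ≤ fs/2 = 14.75 MHz, appears at 0.5 MHz.
67 MHz mod fs = 8 MHz.
8 MHz ≤ fs/2 = 14.75 MHz, appears at 8 MHz.
42.5 MHz and 101.5 MHz both map to 13 MHz.

42.5 MHz, 101.5 MHz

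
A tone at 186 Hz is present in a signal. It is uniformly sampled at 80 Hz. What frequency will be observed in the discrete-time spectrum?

26 Hz

186 Hz mod fs = 26 Hz.
26 Hz ≤ fs/2 = 40 Hz, appears at 26 Hz.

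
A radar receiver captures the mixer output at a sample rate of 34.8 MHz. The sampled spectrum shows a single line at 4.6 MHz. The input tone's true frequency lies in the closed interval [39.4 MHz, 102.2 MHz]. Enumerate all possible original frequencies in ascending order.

39.4 MHz, 65 MHz, 74.2 MHz, 99.8 MHz

Frequencies that alias to 4.6 MHz are k·fs ± 4.6 MHz for integer k ≥ 0.
k=0: 4.6 MHz.
k=1: 30.2 MHz, 39.4 MHz.
k=2: 65 MHz, 74.2 MHz.
k=3: 99.8 MHz, 109 MHz.
k=4: 134.6 MHz, 143.8 MHz.
Within [39.4 MHz, 102.2 MHz]: 39.4 MHz, 65 MHz, 74.2 MHz, 99.8 MHz.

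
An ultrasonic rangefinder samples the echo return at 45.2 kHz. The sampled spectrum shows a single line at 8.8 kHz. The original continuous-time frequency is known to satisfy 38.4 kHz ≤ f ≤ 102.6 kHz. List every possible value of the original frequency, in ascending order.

54 kHz, 81.6 kHz, 99.2 kHz

Frequencies that alias to 8.8 kHz are k·fs ± 8.8 kHz for integer k ≥ 0.
k=0: 8.8 kHz.
k=1: 36.4 kHz, 54 kHz.
k=2: 81.6 kHz, 99.2 kHz.
k=3: 126.8 kHz, 144.4 kHz.
Within [38.4 kHz, 102.6 kHz]: 54 kHz, 81.6 kHz, 99.2 kHz.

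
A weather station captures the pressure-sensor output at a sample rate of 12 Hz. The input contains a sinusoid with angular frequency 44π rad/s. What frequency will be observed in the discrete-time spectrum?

ω = 44π rad/s → f = ω/(2π) = 22 Hz.
22 Hz mod fs = 10 Hz.
10 Hz > fs/2 = 6 Hz, folds to fs − 10 Hz = 2 Hz.

2 Hz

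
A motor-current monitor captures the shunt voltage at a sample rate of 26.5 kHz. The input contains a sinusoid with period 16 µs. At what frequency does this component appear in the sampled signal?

T = 16 µs → f = 1/T = 62.5 kHz.
62.5 kHz mod fs = 9.5 kHz.
9.5 kHz ≤ fs/2 = 13.25 kHz, appears at 9.5 kHz.

9.5 kHz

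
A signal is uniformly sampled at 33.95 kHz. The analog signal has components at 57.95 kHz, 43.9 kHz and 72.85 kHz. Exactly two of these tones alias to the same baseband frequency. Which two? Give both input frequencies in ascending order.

43.9 kHz, 57.95 kHz

fs/2 = 16.975 kHz.
57.95 kHz mod fs = 24 kHz.
24 kHz > fs/2 = 16.975 kHz, folds to fs − 24 kHz = 9.95 kHz.
43.9 kHz mod fs = 9.95 kHz.
9.95 kHz ≤ fs/2 = 16.975 kHz, appears at 9.95 kHz.
72.85 kHz mod fs = 4.95 kHz.
4.95 kHz ≤ fs/2 = 16.975 kHz, appears at 4.95 kHz.
43.9 kHz and 57.95 kHz both map to 9.95 kHz.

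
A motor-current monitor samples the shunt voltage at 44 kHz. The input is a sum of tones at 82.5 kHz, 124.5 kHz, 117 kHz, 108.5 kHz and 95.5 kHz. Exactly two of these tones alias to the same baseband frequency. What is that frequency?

fs/2 = 22 kHz.
82.5 kHz mod fs = 38.5 kHz.
38.5 kHz > fs/2 = 22 kHz, folds to fs − 38.5 kHz = 5.5 kHz.
124.5 kHz mod fs = 36.5 kHz.
36.5 kHz > fs/2 = 22 kHz, folds to fs − 36.5 kHz = 7.5 kHz.
117 kHz mod fs = 29 kHz.
29 kHz > fs/2 = 22 kHz, folds to fs − 29 kHz = 15 kHz.
108.5 kHz mod fs = 20.5 kHz.
20.5 kHz ≤ fs/2 = 22 kHz, appears at 20.5 kHz.
95.5 kHz mod fs = 7.5 kHz.
7.5 kHz ≤ fs/2 = 22 kHz, appears at 7.5 kHz.
95.5 kHz and 124.5 kHz both map to 7.5 kHz.

7.5 kHz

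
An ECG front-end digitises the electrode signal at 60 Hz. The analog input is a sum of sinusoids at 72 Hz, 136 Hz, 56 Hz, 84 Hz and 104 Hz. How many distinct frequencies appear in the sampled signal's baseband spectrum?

fs/2 = 30 Hz.
72 Hz mod fs = 12 Hz.
12 Hz ≤ fs/2 = 30 Hz, appears at 12 Hz.
136 Hz mod fs = 16 Hz.
16 Hz ≤ fs/2 = 30 Hz, appears at 16 Hz.
56 Hz > fs/2 = 30 Hz, folds to fs − 56 Hz = 4 Hz.
84 Hz mod fs = 24 Hz.
24 Hz ≤ fs/2 = 30 Hz, appears at 24 Hz.
104 Hz mod fs = 44 Hz.
44 Hz > fs/2 = 30 Hz, folds to fs − 44 Hz = 16 Hz.
Distinct values: {4 Hz, 12 Hz, 16 Hz, 24 Hz} → 4.

4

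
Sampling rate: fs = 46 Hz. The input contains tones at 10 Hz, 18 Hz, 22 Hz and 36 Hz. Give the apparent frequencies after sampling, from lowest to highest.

10 Hz, 18 Hz, 22 Hz

fs/2 = 23 Hz.
10 Hz ≤ fs/2 = 23 Hz, passes unchanged.
18 Hz ≤ fs/2 = 23 Hz, passes unchanged.
22 Hz ≤ fs/2 = 23 Hz, passes unchanged.
36 Hz > fs/2 = 23 Hz, folds to fs − 36 Hz = 10 Hz.
Distinct values: {10 Hz, 18 Hz, 22 Hz}.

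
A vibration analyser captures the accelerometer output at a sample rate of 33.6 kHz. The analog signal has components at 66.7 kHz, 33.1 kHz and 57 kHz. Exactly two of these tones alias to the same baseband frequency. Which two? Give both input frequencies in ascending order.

33.1 kHz, 66.7 kHz

fs/2 = 16.8 kHz.
66.7 kHz mod fs = 33.1 kHz.
33.1 kHz > fs/2 = 16.8 kHz, folds to fs − 33.1 kHz = 0.5 kHz.
33.1 kHz > fs/2 = 16.8 kHz, folds to fs − 33.1 kHz = 0.5 kHz.
57 kHz mod fs = 23.4 kHz.
23.4 kHz > fs/2 = 16.8 kHz, folds to fs − 23.4 kHz = 10.2 kHz.
33.1 kHz and 66.7 kHz both map to 0.5 kHz.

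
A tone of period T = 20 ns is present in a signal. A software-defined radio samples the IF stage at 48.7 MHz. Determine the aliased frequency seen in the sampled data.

1.3 MHz

T = 20 ns → f = 1/T = 50 MHz.
50 MHz mod fs = 1.3 MHz.
1.3 MHz ≤ fs/2 = 24.35 MHz, appears at 1.3 MHz.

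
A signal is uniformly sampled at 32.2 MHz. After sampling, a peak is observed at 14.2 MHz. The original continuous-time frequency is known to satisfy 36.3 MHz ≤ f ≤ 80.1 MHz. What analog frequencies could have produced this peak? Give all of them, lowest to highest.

Frequencies that alias to 14.2 MHz are k·fs ± 14.2 MHz for integer k ≥ 0.
k=0: 14.2 MHz.
k=1: 18 MHz, 46.4 MHz.
k=2: 50.2 MHz, 78.6 MHz.
k=3: 82.4 MHz, 110.8 MHz.
Within [36.3 MHz, 80.1 MHz]: 46.4 MHz, 50.2 MHz, 78.6 MHz.

46.4 MHz, 50.2 MHz, 78.6 MHz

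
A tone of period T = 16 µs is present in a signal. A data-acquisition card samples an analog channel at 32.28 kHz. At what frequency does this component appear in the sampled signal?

T = 16 µs → f = 1/T = 62.5 kHz.
62.5 kHz mod fs = 30.22 kHz.
30.22 kHz > fs/2 = 16.14 kHz, folds to fs − 30.22 kHz = 2.06 kHz.

2.06 kHz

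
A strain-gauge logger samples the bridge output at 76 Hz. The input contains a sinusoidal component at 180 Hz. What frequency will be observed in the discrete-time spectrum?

180 Hz mod fs = 28 Hz.
28 Hz ≤ fs/2 = 38 Hz, appears at 28 Hz.

28 Hz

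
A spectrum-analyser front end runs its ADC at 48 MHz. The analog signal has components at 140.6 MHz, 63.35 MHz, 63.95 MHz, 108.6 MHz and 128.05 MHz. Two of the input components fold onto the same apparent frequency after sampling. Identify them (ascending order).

63.95 MHz, 128.05 MHz

fs/2 = 24 MHz.
140.6 MHz mod fs = 44.6 MHz.
44.6 MHz > fs/2 = 24 MHz, folds to fs − 44.6 MHz = 3.4 MHz.
63.35 MHz mod fs = 15.35 MHz.
15.35 MHz ≤ fs/2 = 24 MHz, appears at 15.35 MHz.
63.95 MHz mod fs = 15.95 MHz.
15.95 MHz ≤ fs/2 = 24 MHz, appears at 15.95 MHz.
108.6 MHz mod fs = 12.6 MHz.
12.6 MHz ≤ fs/2 = 24 MHz, appears at 12.6 MHz.
128.05 MHz mod fs = 32.05 MHz.
32.05 MHz > fs/2 = 24 MHz, folds to fs − 32.05 MHz = 15.95 MHz.
63.95 MHz and 128.05 MHz both map to 15.95 MHz.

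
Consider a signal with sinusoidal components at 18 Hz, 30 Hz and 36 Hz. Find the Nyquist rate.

72 Hz

Highest-frequency component: 36 Hz.
Nyquist rate = 2 × 36 Hz = 72 Hz.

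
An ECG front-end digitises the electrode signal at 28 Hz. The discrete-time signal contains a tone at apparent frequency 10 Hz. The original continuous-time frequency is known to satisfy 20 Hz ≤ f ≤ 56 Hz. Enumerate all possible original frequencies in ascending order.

Frequencies that alias to 10 Hz are k·fs ± 10 Hz for integer k ≥ 0.
k=0: 10 Hz.
k=1: 18 Hz, 38 Hz.
k=2: 46 Hz, 66 Hz.
k=3: 74 Hz, 94 Hz.
Within [20 Hz, 56 Hz]: 38 Hz, 46 Hz.

38 Hz, 46 Hz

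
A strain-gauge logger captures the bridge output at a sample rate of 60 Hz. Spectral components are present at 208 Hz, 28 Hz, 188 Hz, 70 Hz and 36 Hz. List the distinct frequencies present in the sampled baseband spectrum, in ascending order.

8 Hz, 10 Hz, 24 Hz, 28 Hz

fs/2 = 30 Hz.
208 Hz mod fs = 28 Hz.
28 Hz ≤ fs/2 = 30 Hz, appears at 28 Hz.
28 Hz ≤ fs/2 = 30 Hz, passes unchanged.
188 Hz mod fs = 8 Hz.
8 Hz ≤ fs/2 = 30 Hz, appears at 8 Hz.
70 Hz mod fs = 10 Hz.
10 Hz ≤ fs/2 = 30 Hz, appears at 10 Hz.
36 Hz > fs/2 = 30 Hz, folds to fs − 36 Hz = 24 Hz.
Distinct values: {8 Hz, 10 Hz, 24 Hz, 28 Hz}.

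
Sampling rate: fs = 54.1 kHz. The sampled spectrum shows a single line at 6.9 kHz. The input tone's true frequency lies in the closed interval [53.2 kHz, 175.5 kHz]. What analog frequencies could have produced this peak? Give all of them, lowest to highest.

Frequencies that alias to 6.9 kHz are k·fs ± 6.9 kHz for integer k ≥ 0.
k=0: 6.9 kHz.
k=1: 47.2 kHz, 61 kHz.
k=2: 101.3 kHz, 115.1 kHz.
k=3: 155.4 kHz, 169.2 kHz.
k=4: 209.5 kHz, 223.3 kHz.
Within [53.2 kHz, 175.5 kHz]: 61 kHz, 101.3 kHz, 115.1 kHz, 155.4 kHz, 169.2 kHz.

61 kHz, 101.3 kHz, 115.1 kHz, 155.4 kHz, 169.2 kHz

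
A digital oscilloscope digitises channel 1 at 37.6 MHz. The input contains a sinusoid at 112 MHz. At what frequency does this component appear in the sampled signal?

112 MHz mod fs = 36.8 MHz.
36.8 MHz > fs/2 = 18.8 MHz, folds to fs − 36.8 MHz = 0.8 MHz.

0.8 MHz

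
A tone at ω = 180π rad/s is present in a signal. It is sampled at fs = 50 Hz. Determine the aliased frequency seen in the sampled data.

10 Hz

ω = 180π rad/s → f = ω/(2π) = 90 Hz.
90 Hz mod fs = 40 Hz.
40 Hz > fs/2 = 25 Hz, folds to fs − 40 Hz = 10 Hz.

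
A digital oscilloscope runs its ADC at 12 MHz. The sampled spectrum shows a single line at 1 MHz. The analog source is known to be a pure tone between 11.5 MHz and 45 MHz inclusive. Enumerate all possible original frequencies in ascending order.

13 MHz, 23 MHz, 25 MHz, 35 MHz, 37 MHz

Frequencies that alias to 1 MHz are k·fs ± 1 MHz for integer k ≥ 0.
k=0: 1 MHz.
k=1: 11 MHz, 13 MHz.
k=2: 23 MHz, 25 MHz.
k=3: 35 MHz, 37 MHz.
k=4: 47 MHz, 49 MHz.
Within [11.5 MHz, 45 MHz]: 13 MHz, 23 MHz, 25 MHz, 35 MHz, 37 MHz.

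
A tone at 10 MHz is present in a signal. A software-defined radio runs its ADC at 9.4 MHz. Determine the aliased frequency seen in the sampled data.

0.6 MHz

10 MHz mod fs = 0.6 MHz.
0.6 MHz ≤ fs/2 = 4.7 MHz, appears at 0.6 MHz.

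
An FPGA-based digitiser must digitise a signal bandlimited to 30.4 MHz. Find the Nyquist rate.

60.8 MHz

Nyquist rate = 2 × 30.4 MHz = 60.8 MHz.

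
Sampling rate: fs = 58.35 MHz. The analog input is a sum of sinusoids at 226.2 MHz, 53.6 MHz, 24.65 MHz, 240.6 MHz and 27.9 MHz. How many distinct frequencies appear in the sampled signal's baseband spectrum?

4

fs/2 = 29.175 MHz.
226.2 MHz mod fs = 51.15 MHz.
51.15 MHz > fs/2 = 29.175 MHz, folds to fs − 51.15 MHz = 7.2 MHz.
53.6 MHz > fs/2 = 29.175 MHz, folds to fs − 53.6 MHz = 4.75 MHz.
24.65 MHz ≤ fs/2 = 29.175 MHz, passes unchanged.
240.6 MHz mod fs = 7.2 MHz.
7.2 MHz ≤ fs/2 = 29.175 MHz, appears at 7.2 MHz.
27.9 MHz ≤ fs/2 = 29.175 MHz, passes unchanged.
Distinct values: {4.75 MHz, 7.2 MHz, 24.65 MHz, 27.9 MHz} → 4.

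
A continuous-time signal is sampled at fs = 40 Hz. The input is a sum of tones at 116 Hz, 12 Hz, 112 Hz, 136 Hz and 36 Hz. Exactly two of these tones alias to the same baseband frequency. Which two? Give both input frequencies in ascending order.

fs/2 = 20 Hz.
116 Hz mod fs = 36 Hz.
36 Hz > fs/2 = 20 Hz, folds to fs − 36 Hz = 4 Hz.
12 Hz ≤ fs/2 = 20 Hz, passes unchanged.
112 Hz mod fs = 32 Hz.
32 Hz > fs/2 = 20 Hz, folds to fs − 32 Hz = 8 Hz.
136 Hz mod fs = 16 Hz.
16 Hz ≤ fs/2 = 20 Hz, appears at 16 Hz.
36 Hz > fs/2 = 20 Hz, folds to fs − 36 Hz = 4 Hz.
36 Hz and 116 Hz both map to 4 Hz.

36 Hz, 116 Hz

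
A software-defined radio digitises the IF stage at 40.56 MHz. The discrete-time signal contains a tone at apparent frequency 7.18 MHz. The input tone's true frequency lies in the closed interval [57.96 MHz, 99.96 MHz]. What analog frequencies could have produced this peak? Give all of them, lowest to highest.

Frequencies that alias to 7.18 MHz are k·fs ± 7.18 MHz for integer k ≥ 0.
k=0: 7.18 MHz.
k=1: 33.38 MHz, 47.74 MHz.
k=2: 73.94 MHz, 88.3 MHz.
k=3: 114.5 MHz, 128.86 MHz.
Within [57.96 MHz, 99.96 MHz]: 73.94 MHz, 88.3 MHz.

73.94 MHz, 88.3 MHz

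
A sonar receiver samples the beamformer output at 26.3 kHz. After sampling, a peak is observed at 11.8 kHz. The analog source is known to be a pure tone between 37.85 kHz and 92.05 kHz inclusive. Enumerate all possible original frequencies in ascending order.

Frequencies that alias to 11.8 kHz are k·fs ± 11.8 kHz for integer k ≥ 0.
k=0: 11.8 kHz.
k=1: 14.5 kHz, 38.1 kHz.
k=2: 40.8 kHz, 64.4 kHz.
k=3: 67.1 kHz, 90.7 kHz.
k=4: 93.4 kHz, 117 kHz.
Within [37.85 kHz, 92.05 kHz]: 38.1 kHz, 40.8 kHz, 64.4 kHz, 67.1 kHz, 90.7 kHz.

38.1 kHz, 40.8 kHz, 64.4 kHz, 67.1 kHz, 90.7 kHz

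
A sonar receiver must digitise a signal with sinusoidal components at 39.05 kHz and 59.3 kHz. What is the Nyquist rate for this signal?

Highest-frequency component: 59.3 kHz.
Nyquist rate = 2 × 59.3 kHz = 118.6 kHz.

118.6 kHz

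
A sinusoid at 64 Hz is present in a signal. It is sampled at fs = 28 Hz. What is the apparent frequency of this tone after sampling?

8 Hz

64 Hz mod fs = 8 Hz.
8 Hz ≤ fs/2 = 14 Hz, appears at 8 Hz.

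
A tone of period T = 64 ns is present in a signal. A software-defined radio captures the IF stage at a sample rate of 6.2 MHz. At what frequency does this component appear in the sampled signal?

T = 64 ns → f = 1/T = 15.625 MHz.
15.625 MHz mod fs = 3.225 MHz.
3.225 MHz > fs/2 = 3.1 MHz, folds to fs − 3.225 MHz = 2.975 MHz.

2.975 MHz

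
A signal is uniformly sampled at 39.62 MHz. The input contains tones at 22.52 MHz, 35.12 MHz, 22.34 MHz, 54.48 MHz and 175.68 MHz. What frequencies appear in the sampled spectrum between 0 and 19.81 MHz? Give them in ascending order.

4.5 MHz, 14.86 MHz, 17.1 MHz, 17.2 MHz, 17.28 MHz

fs/2 = 19.81 MHz.
22.52 MHz > fs/2 = 19.81 MHz, folds to fs − 22.52 MHz = 17.1 MHz.
35.12 MHz > fs/2 = 19.81 MHz, folds to fs − 35.12 MHz = 4.5 MHz.
22.34 MHz > fs/2 = 19.81 MHz, folds to fs − 22.34 MHz = 17.28 MHz.
54.48 MHz mod fs = 14.86 MHz.
14.86 MHz ≤ fs/2 = 19.81 MHz, appears at 14.86 MHz.
175.68 MHz mod fs = 17.2 MHz.
17.2 MHz ≤ fs/2 = 19.81 MHz, appears at 17.2 MHz.
Distinct values: {4.5 MHz, 14.86 MHz, 17.1 MHz, 17.2 MHz, 17.28 MHz}.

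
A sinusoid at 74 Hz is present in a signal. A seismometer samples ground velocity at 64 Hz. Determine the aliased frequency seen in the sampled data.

10 Hz

74 Hz mod fs = 10 Hz.
10 Hz ≤ fs/2 = 32 Hz, appears at 10 Hz.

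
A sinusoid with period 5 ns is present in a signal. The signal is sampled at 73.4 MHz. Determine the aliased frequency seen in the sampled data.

20.2 MHz

T = 5 ns → f = 1/T = 200 MHz.
200 MHz mod fs = 53.2 MHz.
53.2 MHz > fs/2 = 36.7 MHz, folds to fs − 53.2 MHz = 20.2 MHz.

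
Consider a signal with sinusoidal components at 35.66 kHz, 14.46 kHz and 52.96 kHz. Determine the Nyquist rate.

Highest-frequency component: 52.96 kHz.
Nyquist rate = 2 × 52.96 kHz = 105.92 kHz.

105.92 kHz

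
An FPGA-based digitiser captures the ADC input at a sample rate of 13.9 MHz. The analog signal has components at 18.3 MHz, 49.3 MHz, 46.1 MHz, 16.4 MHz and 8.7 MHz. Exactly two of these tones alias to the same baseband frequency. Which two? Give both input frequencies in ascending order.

18.3 MHz, 46.1 MHz

fs/2 = 6.95 MHz.
18.3 MHz mod fs = 4.4 MHz.
4.4 MHz ≤ fs/2 = 6.95 MHz, appears at 4.4 MHz.
49.3 MHz mod fs = 7.6 MHz.
7.6 MHz > fs/2 = 6.95 MHz, folds to fs − 7.6 MHz = 6.3 MHz.
46.1 MHz mod fs = 4.4 MHz.
4.4 MHz ≤ fs/2 = 6.95 MHz, appears at 4.4 MHz.
16.4 MHz mod fs = 2.5 MHz.
2.5 MHz ≤ fs/2 = 6.95 MHz, appears at 2.5 MHz.
8.7 MHz > fs/2 = 6.95 MHz, folds to fs − 8.7 MHz = 5.2 MHz.
18.3 MHz and 46.1 MHz both map to 4.4 MHz.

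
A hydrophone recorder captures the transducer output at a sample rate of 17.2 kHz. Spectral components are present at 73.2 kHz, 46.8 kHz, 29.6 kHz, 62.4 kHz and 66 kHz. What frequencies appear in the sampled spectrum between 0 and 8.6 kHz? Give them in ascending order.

2.8 kHz, 4.4 kHz, 4.8 kHz, 6.4 kHz

fs/2 = 8.6 kHz.
73.2 kHz mod fs = 4.4 kHz.
4.4 kHz ≤ fs/2 = 8.6 kHz, appears at 4.4 kHz.
46.8 kHz mod fs = 12.4 kHz.
12.4 kHz > fs/2 = 8.6 kHz, folds to fs − 12.4 kHz = 4.8 kHz.
29.6 kHz mod fs = 12.4 kHz.
12.4 kHz > fs/2 = 8.6 kHz, folds to fs − 12.4 kHz = 4.8 kHz.
62.4 kHz mod fs = 10.8 kHz.
10.8 kHz > fs/2 = 8.6 kHz, folds to fs − 10.8 kHz = 6.4 kHz.
66 kHz mod fs = 14.4 kHz.
14.4 kHz > fs/2 = 8.6 kHz, folds to fs − 14.4 kHz = 2.8 kHz.
Distinct values: {2.8 kHz, 4.4 kHz, 4.8 kHz, 6.4 kHz}.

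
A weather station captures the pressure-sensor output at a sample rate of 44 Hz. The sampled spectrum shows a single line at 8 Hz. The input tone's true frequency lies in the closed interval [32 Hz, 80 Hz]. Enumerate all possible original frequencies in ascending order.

Frequencies that alias to 8 Hz are k·fs ± 8 Hz for integer k ≥ 0.
k=0: 8 Hz.
k=1: 36 Hz, 52 Hz.
k=2: 80 Hz, 96 Hz.
k=3: 124 Hz, 140 Hz.
Within [32 Hz, 80 Hz]: 36 Hz, 52 Hz, 80 Hz.

36 Hz, 52 Hz, 80 Hz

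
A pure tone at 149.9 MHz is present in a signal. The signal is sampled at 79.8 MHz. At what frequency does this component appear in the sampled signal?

149.9 MHz mod fs = 70.1 MHz.
70.1 MHz > fs/2 = 39.9 MHz, folds to fs − 70.1 MHz = 9.7 MHz.

9.7 MHz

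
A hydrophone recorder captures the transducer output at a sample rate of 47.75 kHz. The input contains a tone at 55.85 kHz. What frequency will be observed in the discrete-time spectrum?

8.1 kHz

55.85 kHz mod fs = 8.1 kHz.
8.1 kHz ≤ fs/2 = 23.875 kHz, appears at 8.1 kHz.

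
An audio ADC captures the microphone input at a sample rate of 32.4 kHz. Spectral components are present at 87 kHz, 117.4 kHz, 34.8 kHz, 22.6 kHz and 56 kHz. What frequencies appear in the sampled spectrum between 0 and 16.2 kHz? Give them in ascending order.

fs/2 = 16.2 kHz.
87 kHz mod fs = 22.2 kHz.
22.2 kHz > fs/2 = 16.2 kHz, folds to fs − 22.2 kHz = 10.2 kHz.
117.4 kHz mod fs = 20.2 kHz.
20.2 kHz > fs/2 = 16.2 kHz, folds to fs − 20.2 kHz = 12.2 kHz.
34.8 kHz mod fs = 2.4 kHz.
2.4 kHz ≤ fs/2 = 16.2 kHz, appears at 2.4 kHz.
22.6 kHz > fs/2 = 16.2 kHz, folds to fs − 22.6 kHz = 9.8 kHz.
56 kHz mod fs = 23.6 kHz.
23.6 kHz > fs/2 = 16.2 kHz, folds to fs − 23.6 kHz = 8.8 kHz.
Distinct values: {2.4 kHz, 8.8 kHz, 9.8 kHz, 10.2 kHz, 12.2 kHz}.

2.4 kHz, 8.8 kHz, 9.8 kHz, 10.2 kHz, 12.2 kHz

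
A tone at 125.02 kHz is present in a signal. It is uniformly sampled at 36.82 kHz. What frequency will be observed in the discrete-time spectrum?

125.02 kHz mod fs = 14.56 kHz.
14.56 kHz ≤ fs/2 = 18.41 kHz, appears at 14.56 kHz.

14.56 kHz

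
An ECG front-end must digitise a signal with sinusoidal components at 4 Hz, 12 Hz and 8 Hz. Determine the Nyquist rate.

24 Hz

Highest-frequency component: 12 Hz.
Nyquist rate = 2 × 12 Hz = 24 Hz.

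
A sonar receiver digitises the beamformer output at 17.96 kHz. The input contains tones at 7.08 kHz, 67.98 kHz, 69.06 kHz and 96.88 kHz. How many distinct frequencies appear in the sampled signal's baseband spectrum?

fs/2 = 8.98 kHz.
7.08 kHz ≤ fs/2 = 8.98 kHz, passes unchanged.
67.98 kHz mod fs = 14.1 kHz.
14.1 kHz > fs/2 = 8.98 kHz, folds to fs − 14.1 kHz = 3.86 kHz.
69.06 kHz mod fs = 15.18 kHz.
15.18 kHz > fs/2 = 8.98 kHz, folds to fs − 15.18 kHz = 2.78 kHz.
96.88 kHz mod fs = 7.08 kHz.
7.08 kHz ≤ fs/2 = 8.98 kHz, appears at 7.08 kHz.
Distinct values: {2.78 kHz, 3.86 kHz, 7.08 kHz} → 3.

3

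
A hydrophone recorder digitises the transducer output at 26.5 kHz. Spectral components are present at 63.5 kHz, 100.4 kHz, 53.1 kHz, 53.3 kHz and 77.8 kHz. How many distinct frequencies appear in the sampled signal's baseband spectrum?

5

fs/2 = 13.25 kHz.
63.5 kHz mod fs = 10.5 kHz.
10.5 kHz ≤ fs/2 = 13.25 kHz, appears at 10.5 kHz.
100.4 kHz mod fs = 20.9 kHz.
20.9 kHz > fs/2 = 13.25 kHz, folds to fs − 20.9 kHz = 5.6 kHz.
53.1 kHz mod fs = 0.1 kHz.
0.1 kHz ≤ fs/2 = 13.25 kHz, appears at 0.1 kHz.
53.3 kHz mod fs = 0.3 kHz.
0.3 kHz ≤ fs/2 = 13.25 kHz, appears at 0.3 kHz.
77.8 kHz mod fs = 24.8 kHz.
24.8 kHz > fs/2 = 13.25 kHz, folds to fs − 24.8 kHz = 1.7 kHz.
Distinct values: {0.1 kHz, 0.3 kHz, 1.7 kHz, 5.6 kHz, 10.5 kHz} → 5.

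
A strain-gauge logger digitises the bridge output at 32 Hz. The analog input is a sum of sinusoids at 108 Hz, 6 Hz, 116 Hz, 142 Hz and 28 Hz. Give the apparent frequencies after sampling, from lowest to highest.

4 Hz, 6 Hz, 12 Hz, 14 Hz

fs/2 = 16 Hz.
108 Hz mod fs = 12 Hz.
12 Hz ≤ fs/2 = 16 Hz, appears at 12 Hz.
6 Hz ≤ fs/2 = 16 Hz, passes unchanged.
116 Hz mod fs = 20 Hz.
20 Hz > fs/2 = 16 Hz, folds to fs − 20 Hz = 12 Hz.
142 Hz mod fs = 14 Hz.
14 Hz ≤ fs/2 = 16 Hz, appears at 14 Hz.
28 Hz > fs/2 = 16 Hz, folds to fs − 28 Hz = 4 Hz.
Distinct values: {4 Hz, 6 Hz, 12 Hz, 14 Hz}.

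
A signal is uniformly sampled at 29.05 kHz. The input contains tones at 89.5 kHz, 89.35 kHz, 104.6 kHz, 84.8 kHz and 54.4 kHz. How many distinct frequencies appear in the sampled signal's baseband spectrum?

4

fs/2 = 14.525 kHz.
89.5 kHz mod fs = 2.35 kHz.
2.35 kHz ≤ fs/2 = 14.525 kHz, appears at 2.35 kHz.
89.35 kHz mod fs = 2.2 kHz.
2.2 kHz ≤ fs/2 = 14.525 kHz, appears at 2.2 kHz.
104.6 kHz mod fs = 17.45 kHz.
17.45 kHz > fs/2 = 14.525 kHz, folds to fs − 17.45 kHz = 11.6 kHz.
84.8 kHz mod fs = 26.7 kHz.
26.7 kHz > fs/2 = 14.525 kHz, folds to fs − 26.7 kHz = 2.35 kHz.
54.4 kHz mod fs = 25.35 kHz.
25.35 kHz > fs/2 = 14.525 kHz, folds to fs − 25.35 kHz = 3.7 kHz.
Distinct values: {2.2 kHz, 2.35 kHz, 3.7 kHz, 11.6 kHz} → 4.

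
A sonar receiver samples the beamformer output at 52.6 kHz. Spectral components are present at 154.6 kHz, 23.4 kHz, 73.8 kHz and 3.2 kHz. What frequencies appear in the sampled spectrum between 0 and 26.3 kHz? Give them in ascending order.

3.2 kHz, 21.2 kHz, 23.4 kHz

fs/2 = 26.3 kHz.
154.6 kHz mod fs = 49.4 kHz.
49.4 kHz > fs/2 = 26.3 kHz, folds to fs − 49.4 kHz = 3.2 kHz.
23.4 kHz ≤ fs/2 = 26.3 kHz, passes unchanged.
73.8 kHz mod fs = 21.2 kHz.
21.2 kHz ≤ fs/2 = 26.3 kHz, appears at 21.2 kHz.
3.2 kHz ≤ fs/2 = 26.3 kHz, passes unchanged.
Distinct values: {3.2 kHz, 21.2 kHz, 23.4 kHz}.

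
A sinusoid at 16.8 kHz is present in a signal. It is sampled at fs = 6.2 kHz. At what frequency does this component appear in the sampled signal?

1.8 kHz

16.8 kHz mod fs = 4.4 kHz.
4.4 kHz > fs/2 = 3.1 kHz, folds to fs − 4.4 kHz = 1.8 kHz.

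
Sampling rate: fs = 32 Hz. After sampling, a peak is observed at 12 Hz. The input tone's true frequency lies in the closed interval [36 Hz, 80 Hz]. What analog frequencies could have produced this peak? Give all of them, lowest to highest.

Frequencies that alias to 12 Hz are k·fs ± 12 Hz for integer k ≥ 0.
k=0: 12 Hz.
k=1: 20 Hz, 44 Hz.
k=2: 52 Hz, 76 Hz.
k=3: 84 Hz, 108 Hz.
Within [36 Hz, 80 Hz]: 44 Hz, 52 Hz, 76 Hz.

44 Hz, 52 Hz, 76 Hz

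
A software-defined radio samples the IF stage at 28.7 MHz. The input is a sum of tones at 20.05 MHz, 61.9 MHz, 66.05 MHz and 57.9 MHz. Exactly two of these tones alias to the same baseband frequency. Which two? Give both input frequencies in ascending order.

20.05 MHz, 66.05 MHz

fs/2 = 14.35 MHz.
20.05 MHz > fs/2 = 14.35 MHz, folds to fs − 20.05 MHz = 8.65 MHz.
61.9 MHz mod fs = 4.5 MHz.
4.5 MHz ≤ fs/2 = 14.35 MHz, appears at 4.5 MHz.
66.05 MHz mod fs = 8.65 MHz.
8.65 MHz ≤ fs/2 = 14.35 MHz, appears at 8.65 MHz.
57.9 MHz mod fs = 0.5 MHz.
0.5 MHz ≤ fs/2 = 14.35 MHz, appears at 0.5 MHz.
20.05 MHz and 66.05 MHz both map to 8.65 MHz.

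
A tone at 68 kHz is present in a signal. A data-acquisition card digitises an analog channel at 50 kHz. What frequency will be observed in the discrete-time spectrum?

18 kHz

68 kHz mod fs = 18 kHz.
18 kHz ≤ fs/2 = 25 kHz, appears at 18 kHz.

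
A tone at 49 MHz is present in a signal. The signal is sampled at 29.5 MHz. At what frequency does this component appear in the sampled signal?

49 MHz mod fs = 19.5 MHz.
19.5 MHz > fs/2 = 14.75 MHz, folds to fs − 19.5 MHz = 10 MHz.

10 MHz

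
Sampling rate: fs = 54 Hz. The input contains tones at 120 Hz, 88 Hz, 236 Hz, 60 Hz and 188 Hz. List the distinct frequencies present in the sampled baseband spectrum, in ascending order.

6 Hz, 12 Hz, 20 Hz, 26 Hz

fs/2 = 27 Hz.
120 Hz mod fs = 12 Hz.
12 Hz ≤ fs/2 = 27 Hz, appears at 12 Hz.
88 Hz mod fs = 34 Hz.
34 Hz > fs/2 = 27 Hz, folds to fs − 34 Hz = 20 Hz.
236 Hz mod fs = 20 Hz.
20 Hz ≤ fs/2 = 27 Hz, appears at 20 Hz.
60 Hz mod fs = 6 Hz.
6 Hz ≤ fs/2 = 27 Hz, appears at 6 Hz.
188 Hz mod fs = 26 Hz.
26 Hz ≤ fs/2 = 27 Hz, appears at 26 Hz.
Distinct values: {6 Hz, 12 Hz, 20 Hz, 26 Hz}.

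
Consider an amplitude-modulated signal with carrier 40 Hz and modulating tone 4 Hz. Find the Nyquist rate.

88 Hz

AM sidebands sit at fc ± fm = 36 Hz and 44 Hz.
Highest-frequency component: 44 Hz.
Nyquist rate = 2 × 44 Hz = 88 Hz.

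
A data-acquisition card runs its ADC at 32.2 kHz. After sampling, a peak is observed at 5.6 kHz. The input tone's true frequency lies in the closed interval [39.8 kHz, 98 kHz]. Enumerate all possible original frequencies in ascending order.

Frequencies that alias to 5.6 kHz are k·fs ± 5.6 kHz for integer k ≥ 0.
k=0: 5.6 kHz.
k=1: 26.6 kHz, 37.8 kHz.
k=2: 58.8 kHz, 70 kHz.
k=3: 91 kHz, 102.2 kHz.
k=4: 123.2 kHz, 134.4 kHz.
Within [39.8 kHz, 98 kHz]: 58.8 kHz, 70 kHz, 91 kHz.

58.8 kHz, 70 kHz, 91 kHz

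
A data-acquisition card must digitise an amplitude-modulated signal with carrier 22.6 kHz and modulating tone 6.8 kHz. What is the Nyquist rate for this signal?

AM sidebands sit at fc ± fm = 15.8 kHz and 29.4 kHz.
Highest-frequency component: 29.4 kHz.
Nyquist rate = 2 × 29.4 kHz = 58.8 kHz.

58.8 kHz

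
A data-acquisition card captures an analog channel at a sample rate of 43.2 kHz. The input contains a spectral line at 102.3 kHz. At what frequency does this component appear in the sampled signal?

102.3 kHz mod fs = 15.9 kHz.
15.9 kHz ≤ fs/2 = 21.6 kHz, appears at 15.9 kHz.

15.9 kHz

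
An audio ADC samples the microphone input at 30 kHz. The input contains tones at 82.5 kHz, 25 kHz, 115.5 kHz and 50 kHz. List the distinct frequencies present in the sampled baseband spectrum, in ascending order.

fs/2 = 15 kHz.
82.5 kHz mod fs = 22.5 kHz.
22.5 kHz > fs/2 = 15 kHz, folds to fs − 22.5 kHz = 7.5 kHz.
25 kHz > fs/2 = 15 kHz, folds to fs − 25 kHz = 5 kHz.
115.5 kHz mod fs = 25.5 kHz.
25.5 kHz > fs/2 = 15 kHz, folds to fs − 25.5 kHz = 4.5 kHz.
50 kHz mod fs = 20 kHz.
20 kHz > fs/2 = 15 kHz, folds to fs − 20 kHz = 10 kHz.
Distinct values: {4.5 kHz, 5 kHz, 7.5 kHz, 10 kHz}.

4.5 kHz, 5 kHz, 7.5 kHz, 10 kHz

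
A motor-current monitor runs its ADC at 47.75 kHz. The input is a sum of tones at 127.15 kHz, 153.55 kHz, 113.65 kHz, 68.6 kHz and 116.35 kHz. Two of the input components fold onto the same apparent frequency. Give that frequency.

fs/2 = 23.875 kHz.
127.15 kHz mod fs = 31.65 kHz.
31.65 kHz > fs/2 = 23.875 kHz, folds to fs − 31.65 kHz = 16.1 kHz.
153.55 kHz mod fs = 10.3 kHz.
10.3 kHz ≤ fs/2 = 23.875 kHz, appears at 10.3 kHz.
113.65 kHz mod fs = 18.15 kHz.
18.15 kHz ≤ fs/2 = 23.875 kHz, appears at 18.15 kHz.
68.6 kHz mod fs = 20.85 kHz.
20.85 kHz ≤ fs/2 = 23.875 kHz, appears at 20.85 kHz.
116.35 kHz mod fs = 20.85 kHz.
20.85 kHz ≤ fs/2 = 23.875 kHz, appears at 20.85 kHz.
68.6 kHz and 116.35 kHz both map to 20.85 kHz.

20.85 kHz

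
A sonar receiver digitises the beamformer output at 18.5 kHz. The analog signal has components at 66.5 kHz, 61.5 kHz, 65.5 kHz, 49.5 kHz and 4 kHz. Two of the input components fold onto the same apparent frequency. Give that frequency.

fs/2 = 9.25 kHz.
66.5 kHz mod fs = 11 kHz.
11 kHz > fs/2 = 9.25 kHz, folds to fs − 11 kHz = 7.5 kHz.
61.5 kHz mod fs = 6 kHz.
6 kHz ≤ fs/2 = 9.25 kHz, appears at 6 kHz.
65.5 kHz mod fs = 10 kHz.
10 kHz > fs/2 = 9.25 kHz, folds to fs − 10 kHz = 8.5 kHz.
49.5 kHz mod fs = 12.5 kHz.
12.5 kHz > fs/2 = 9.25 kHz, folds to fs − 12.5 kHz = 6 kHz.
4 kHz ≤ fs/2 = 9.25 kHz, passes unchanged.
49.5 kHz and 61.5 kHz both map to 6 kHz.

6 kHz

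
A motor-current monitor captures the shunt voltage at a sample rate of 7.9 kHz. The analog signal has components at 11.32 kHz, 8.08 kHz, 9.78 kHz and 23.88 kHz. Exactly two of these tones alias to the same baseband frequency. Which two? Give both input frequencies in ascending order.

fs/2 = 3.95 kHz.
11.32 kHz mod fs = 3.42 kHz.
3.42 kHz ≤ fs/2 = 3.95 kHz, appears at 3.42 kHz.
8.08 kHz mod fs = 0.18 kHz.
0.18 kHz ≤ fs/2 = 3.95 kHz, appears at 0.18 kHz.
9.78 kHz mod fs = 1.88 kHz.
1.88 kHz ≤ fs/2 = 3.95 kHz, appears at 1.88 kHz.
23.88 kHz mod fs = 0.18 kHz.
0.18 kHz ≤ fs/2 = 3.95 kHz, appears at 0.18 kHz.
8.08 kHz and 23.88 kHz both map to 0.18 kHz.

8.08 kHz, 23.88 kHz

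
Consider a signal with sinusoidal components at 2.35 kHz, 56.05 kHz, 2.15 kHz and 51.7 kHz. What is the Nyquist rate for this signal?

112.1 kHz

Highest-frequency component: 56.05 kHz.
Nyquist rate = 2 × 56.05 kHz = 112.1 kHz.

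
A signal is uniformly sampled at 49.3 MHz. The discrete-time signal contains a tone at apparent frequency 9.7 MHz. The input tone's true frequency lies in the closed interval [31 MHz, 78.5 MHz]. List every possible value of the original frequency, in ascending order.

39.6 MHz, 59 MHz

Frequencies that alias to 9.7 MHz are k·fs ± 9.7 MHz for integer k ≥ 0.
k=0: 9.7 MHz.
k=1: 39.6 MHz, 59 MHz.
k=2: 88.9 MHz, 108.3 MHz.
Within [31 MHz, 78.5 MHz]: 39.6 MHz, 59 MHz.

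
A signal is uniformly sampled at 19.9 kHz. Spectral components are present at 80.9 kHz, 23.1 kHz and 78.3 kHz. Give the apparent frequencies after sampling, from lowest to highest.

1.3 kHz, 3.2 kHz

fs/2 = 9.95 kHz.
80.9 kHz mod fs = 1.3 kHz.
1.3 kHz ≤ fs/2 = 9.95 kHz, appears at 1.3 kHz.
23.1 kHz mod fs = 3.2 kHz.
3.2 kHz ≤ fs/2 = 9.95 kHz, appears at 3.2 kHz.
78.3 kHz mod fs = 18.6 kHz.
18.6 kHz > fs/2 = 9.95 kHz, folds to fs − 18.6 kHz = 1.3 kHz.
Distinct values: {1.3 kHz, 3.2 kHz}.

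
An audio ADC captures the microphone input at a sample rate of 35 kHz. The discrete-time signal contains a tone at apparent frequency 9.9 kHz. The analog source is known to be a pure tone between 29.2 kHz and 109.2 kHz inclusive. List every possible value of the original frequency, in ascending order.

44.9 kHz, 60.1 kHz, 79.9 kHz, 95.1 kHz

Frequencies that alias to 9.9 kHz are k·fs ± 9.9 kHz for integer k ≥ 0.
k=0: 9.9 kHz.
k=1: 25.1 kHz, 44.9 kHz.
k=2: 60.1 kHz, 79.9 kHz.
k=3: 95.1 kHz, 114.9 kHz.
k=4: 130.1 kHz, 149.9 kHz.
Within [29.2 kHz, 109.2 kHz]: 44.9 kHz, 60.1 kHz, 79.9 kHz, 95.1 kHz.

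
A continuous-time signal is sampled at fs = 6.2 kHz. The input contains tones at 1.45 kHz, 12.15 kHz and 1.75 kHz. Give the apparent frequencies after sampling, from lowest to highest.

0.25 kHz, 1.45 kHz, 1.75 kHz

fs/2 = 3.1 kHz.
1.45 kHz ≤ fs/2 = 3.1 kHz, passes unchanged.
12.15 kHz mod fs = 5.95 kHz.
5.95 kHz > fs/2 = 3.1 kHz, folds to fs − 5.95 kHz = 0.25 kHz.
1.75 kHz ≤ fs/2 = 3.1 kHz, passes unchanged.
Distinct values: {0.25 kHz, 1.45 kHz, 1.75 kHz}.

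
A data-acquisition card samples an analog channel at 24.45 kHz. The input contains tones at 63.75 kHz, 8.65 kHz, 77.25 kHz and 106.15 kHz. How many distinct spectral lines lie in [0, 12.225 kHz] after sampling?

4

fs/2 = 12.225 kHz.
63.75 kHz mod fs = 14.85 kHz.
14.85 kHz > fs/2 = 12.225 kHz, folds to fs − 14.85 kHz = 9.6 kHz.
8.65 kHz ≤ fs/2 = 12.225 kHz, passes unchanged.
77.25 kHz mod fs = 3.9 kHz.
3.9 kHz ≤ fs/2 = 12.225 kHz, appears at 3.9 kHz.
106.15 kHz mod fs = 8.35 kHz.
8.35 kHz ≤ fs/2 = 12.225 kHz, appears at 8.35 kHz.
Distinct values: {3.9 kHz, 8.35 kHz, 8.65 kHz, 9.6 kHz} → 4.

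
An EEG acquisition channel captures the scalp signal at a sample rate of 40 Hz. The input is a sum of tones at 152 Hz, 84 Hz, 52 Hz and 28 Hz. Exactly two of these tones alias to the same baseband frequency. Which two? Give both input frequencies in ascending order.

fs/2 = 20 Hz.
152 Hz mod fs = 32 Hz.
32 Hz > fs/2 = 20 Hz, folds to fs − 32 Hz = 8 Hz.
84 Hz mod fs = 4 Hz.
4 Hz ≤ fs/2 = 20 Hz, appears at 4 Hz.
52 Hz mod fs = 12 Hz.
12 Hz ≤ fs/2 = 20 Hz, appears at 12 Hz.
28 Hz > fs/2 = 20 Hz, folds to fs − 28 Hz = 12 Hz.
28 Hz and 52 Hz both map to 12 Hz.

28 Hz, 52 Hz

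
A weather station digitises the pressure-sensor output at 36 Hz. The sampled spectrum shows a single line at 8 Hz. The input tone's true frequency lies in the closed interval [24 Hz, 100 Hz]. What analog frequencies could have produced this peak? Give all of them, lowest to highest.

Frequencies that alias to 8 Hz are k·fs ± 8 Hz for integer k ≥ 0.
k=0: 8 Hz.
k=1: 28 Hz, 44 Hz.
k=2: 64 Hz, 80 Hz.
k=3: 100 Hz, 116 Hz.
k=4: 136 Hz, 152 Hz.
Within [24 Hz, 100 Hz]: 28 Hz, 44 Hz, 64 Hz, 80 Hz, 100 Hz.

28 Hz, 44 Hz, 64 Hz, 80 Hz, 100 Hz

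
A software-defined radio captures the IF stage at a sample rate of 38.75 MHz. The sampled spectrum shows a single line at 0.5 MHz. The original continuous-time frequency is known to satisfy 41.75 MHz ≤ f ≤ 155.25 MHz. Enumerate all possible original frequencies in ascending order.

Frequencies that alias to 0.5 MHz are k·fs ± 0.5 MHz for integer k ≥ 0.
k=0: 0.5 MHz.
k=1: 38.25 MHz, 39.25 MHz.
k=2: 77 MHz, 78 MHz.
k=3: 115.75 MHz, 116.75 MHz.
k=4: 154.5 MHz, 155.5 MHz.
k=5: 193.25 MHz, 194.25 MHz.
Within [41.75 MHz, 155.25 MHz]: 77 MHz, 78 MHz, 115.75 MHz, 116.75 MHz, 154.5 MHz.

77 MHz, 78 MHz, 115.75 MHz, 116.75 MHz, 154.5 MHz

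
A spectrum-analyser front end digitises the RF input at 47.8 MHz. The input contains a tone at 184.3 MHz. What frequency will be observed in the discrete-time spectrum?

6.9 MHz

184.3 MHz mod fs = 40.9 MHz.
40.9 MHz > fs/2 = 23.9 MHz, folds to fs − 40.9 MHz = 6.9 MHz.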